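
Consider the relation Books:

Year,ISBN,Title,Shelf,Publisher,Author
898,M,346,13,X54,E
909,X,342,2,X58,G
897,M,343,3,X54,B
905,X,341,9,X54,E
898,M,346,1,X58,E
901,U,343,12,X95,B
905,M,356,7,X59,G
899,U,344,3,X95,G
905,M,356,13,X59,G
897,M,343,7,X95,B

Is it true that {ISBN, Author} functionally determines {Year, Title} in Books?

(ISBN=M, Author=E): 2 rows → {Year,Title} = (898, 346), (898, 346) ✓
(ISBN=X, Author=G): 1 row → {Year,Title} = (909, 342) ✓
(ISBN=M, Author=B): 2 rows → {Year,Title} = (897, 343), (897, 343) ✓
(ISBN=X, Author=E): 1 row → {Year,Title} = (905, 341) ✓
(ISBN=U, Author=B): 1 row → {Year,Title} = (901, 343) ✓
(ISBN=M, Author=G): 2 rows → {Year,Title} = (905, 356), (905, 356) ✓
(ISBN=U, Author=G): 1 row → {Year,Title} = (899, 344) ✓
Every {ISBN, Author} value is associated with a single {Year, Title} value, so {ISBN, Author} -> {Year, Title} holds.

Yes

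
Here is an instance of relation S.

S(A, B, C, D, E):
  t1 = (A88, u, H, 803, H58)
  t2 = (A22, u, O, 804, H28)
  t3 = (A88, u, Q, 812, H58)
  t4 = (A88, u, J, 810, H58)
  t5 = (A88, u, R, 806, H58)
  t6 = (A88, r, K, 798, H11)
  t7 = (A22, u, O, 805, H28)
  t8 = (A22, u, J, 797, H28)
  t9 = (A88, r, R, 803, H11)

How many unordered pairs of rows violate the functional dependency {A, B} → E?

(A=A88, B=u): all 4 rows agree on E — 0 pairs.
(A=A22, B=u): all 3 rows agree on E — 0 pairs.
(A=A88, B=r): all 2 rows agree on E — 0 pairs.

0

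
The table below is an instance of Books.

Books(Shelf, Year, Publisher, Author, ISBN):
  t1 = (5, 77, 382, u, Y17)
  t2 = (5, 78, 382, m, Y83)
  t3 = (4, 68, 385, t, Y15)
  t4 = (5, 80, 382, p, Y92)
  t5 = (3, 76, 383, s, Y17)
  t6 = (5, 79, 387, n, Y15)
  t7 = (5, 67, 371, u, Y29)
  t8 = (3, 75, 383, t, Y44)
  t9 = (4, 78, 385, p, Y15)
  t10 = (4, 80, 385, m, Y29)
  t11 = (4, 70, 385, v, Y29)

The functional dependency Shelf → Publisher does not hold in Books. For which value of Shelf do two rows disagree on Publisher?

5

Shelf=5: rows 1, 2, 4, 6, 7 → Publisher takes values {382, 387, 371} — violation
Shelf=4: rows 3, 9, 10, 11 → Publisher = 385, 385, 385, 385 ✓
Shelf=3: rows 5, 8 → Publisher = 383, 383 ✓
The only Shelf value with inconsistent Publisher is Shelf=5.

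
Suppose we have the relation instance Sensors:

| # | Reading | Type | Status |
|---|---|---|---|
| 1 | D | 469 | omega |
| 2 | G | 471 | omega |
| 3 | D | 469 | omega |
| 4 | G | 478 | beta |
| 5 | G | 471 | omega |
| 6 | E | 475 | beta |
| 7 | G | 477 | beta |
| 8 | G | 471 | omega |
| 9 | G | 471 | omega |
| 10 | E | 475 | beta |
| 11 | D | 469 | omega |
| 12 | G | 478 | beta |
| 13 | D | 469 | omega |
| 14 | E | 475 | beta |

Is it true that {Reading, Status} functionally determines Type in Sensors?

(Reading=D, Status=omega): rows 1, 3, 11, 13 → Type = 469, 469, 469, 469 ✓
(Reading=G, Status=omega): rows 2, 5, 8, 9 → Type = 471, 471, 471, 471 ✓
(Reading=G, Status=beta): rows 4, 7, 12 → Type takes values {478, 477} — violation
(Reading=E, Status=beta): rows 6, 10, 14 → Type = 475, 475, 475 ✓
Two rows agree on {Reading, Status} but differ on Type, so {Reading, Status} -> Type does not hold.

No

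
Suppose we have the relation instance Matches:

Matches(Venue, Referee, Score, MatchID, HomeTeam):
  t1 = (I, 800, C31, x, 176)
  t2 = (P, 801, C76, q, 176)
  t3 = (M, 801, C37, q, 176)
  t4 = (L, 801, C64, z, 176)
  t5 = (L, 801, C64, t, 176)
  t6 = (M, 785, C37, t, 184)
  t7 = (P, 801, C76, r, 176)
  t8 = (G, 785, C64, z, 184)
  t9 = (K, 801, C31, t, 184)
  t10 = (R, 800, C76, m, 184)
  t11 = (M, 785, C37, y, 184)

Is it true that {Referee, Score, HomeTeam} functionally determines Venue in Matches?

(Referee=800, Score=C31, HomeTeam=176): row 1 → Venue = I ✓
(Referee=801, Score=C76, HomeTeam=176): rows 2, 7 → Venue = P, P ✓
(Referee=801, Score=C37, HomeTeam=176): row 3 → Venue = M ✓
(Referee=801, Score=C64, HomeTeam=176): rows 4, 5 → Venue = L, L ✓
(Referee=785, Score=C37, HomeTeam=184): rows 6, 11 → Venue = M, M ✓
(Referee=785, Score=C64, HomeTeam=184): row 8 → Venue = G ✓
(Referee=801, Score=C31, HomeTeam=184): row 9 → Venue = K ✓
(Referee=800, Score=C76, HomeTeam=184): row 10 → Venue = R ✓
Every {Referee, Score, HomeTeam} value is associated with a single Venue value, so {Referee, Score, HomeTeam} -> Venue holds.

Yes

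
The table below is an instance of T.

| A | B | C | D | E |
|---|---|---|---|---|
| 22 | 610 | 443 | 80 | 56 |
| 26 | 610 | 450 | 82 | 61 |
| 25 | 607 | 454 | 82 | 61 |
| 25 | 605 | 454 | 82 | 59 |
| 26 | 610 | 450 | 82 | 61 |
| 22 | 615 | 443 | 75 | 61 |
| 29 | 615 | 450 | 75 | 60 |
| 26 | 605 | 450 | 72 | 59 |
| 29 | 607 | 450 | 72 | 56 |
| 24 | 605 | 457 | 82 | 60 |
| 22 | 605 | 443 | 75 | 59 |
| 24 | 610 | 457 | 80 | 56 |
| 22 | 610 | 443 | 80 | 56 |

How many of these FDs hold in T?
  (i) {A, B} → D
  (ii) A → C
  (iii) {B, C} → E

(i) {A, B} → D: every LHS value maps to a single RHS value — holds.
(ii) A → C: every LHS value maps to a single RHS value — holds.
(iii) {B, C} → E: every LHS value maps to a single RHS value — holds.
3 of the 3 dependencies hold.

3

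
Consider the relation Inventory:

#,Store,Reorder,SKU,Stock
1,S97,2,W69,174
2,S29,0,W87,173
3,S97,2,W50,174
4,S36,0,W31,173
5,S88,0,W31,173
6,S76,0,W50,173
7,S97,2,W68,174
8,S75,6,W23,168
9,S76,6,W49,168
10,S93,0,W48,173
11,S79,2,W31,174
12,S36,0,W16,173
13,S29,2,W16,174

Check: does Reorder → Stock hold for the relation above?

Reorder=2: rows 1, 3, 7, 11, 13 → Stock = 174, 174, 174, 174, 174 ✓
Reorder=0: rows 2, 4, 5, 6, 10, 12 → Stock = 173, 173, 173, 173, 173, 173 ✓
Reorder=6: rows 8, 9 → Stock = 168, 168 ✓
Every Reorder value is associated with a single Stock value, so Reorder → Stock holds.

Yes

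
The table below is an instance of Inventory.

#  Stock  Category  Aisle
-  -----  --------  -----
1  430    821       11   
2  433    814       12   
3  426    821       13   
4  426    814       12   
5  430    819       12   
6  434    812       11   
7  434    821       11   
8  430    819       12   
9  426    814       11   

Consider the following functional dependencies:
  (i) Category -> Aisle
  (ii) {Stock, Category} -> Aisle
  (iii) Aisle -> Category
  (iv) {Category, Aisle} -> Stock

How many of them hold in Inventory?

0

(i) Category -> Aisle: Category=821: rows 1, 3, 7 → Aisle takes values {11, 13} — violation; Category=814: rows 2, 4, 9 → Aisle takes values {12, 11} — violation — fails.
(ii) {Stock, Category} -> Aisle: (Stock=426, Category=814): rows 4, 9 → Aisle takes values {12, 11} — violation — fails.
(iii) Aisle -> Category: Aisle=11: rows 1, 6, 7, 9 → Category takes values {821, 812, 814} — violation; Aisle=12: rows 2, 4, 5, 8 → Category takes values {814, 819} — violation — fails.
(iv) {Category, Aisle} -> Stock: (Category=821, Aisle=11): rows 1, 7 → Stock takes values {430, 434} — violation; (Category=814, Aisle=12): rows 2, 4 → Stock takes values {433, 426} — violation — fails.
None of the 4 dependencies hold.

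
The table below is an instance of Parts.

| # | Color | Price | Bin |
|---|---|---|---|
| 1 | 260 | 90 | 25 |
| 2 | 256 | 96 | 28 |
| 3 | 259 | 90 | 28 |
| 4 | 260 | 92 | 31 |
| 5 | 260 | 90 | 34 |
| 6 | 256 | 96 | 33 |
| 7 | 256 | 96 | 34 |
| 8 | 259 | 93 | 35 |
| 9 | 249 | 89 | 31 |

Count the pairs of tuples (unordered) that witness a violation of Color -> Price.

3

Color=260: violating pairs (1,4), (4,5) — 2 pairs.
Color=256: all 3 rows agree on Price — 0 pairs.
Color=259: violating pairs (3,8) — 1 pair.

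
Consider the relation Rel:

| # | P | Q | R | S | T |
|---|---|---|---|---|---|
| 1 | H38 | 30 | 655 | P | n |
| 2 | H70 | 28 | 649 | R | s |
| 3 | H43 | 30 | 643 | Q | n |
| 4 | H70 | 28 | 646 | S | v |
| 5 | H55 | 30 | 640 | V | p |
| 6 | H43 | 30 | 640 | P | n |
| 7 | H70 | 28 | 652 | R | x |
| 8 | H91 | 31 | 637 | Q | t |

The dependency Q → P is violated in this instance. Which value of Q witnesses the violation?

Q=30: rows 1, 3, 5, 6 → P takes values {H38, H43, H55} — violation
Q=28: rows 2, 4, 7 → P = H70, H70, H70 ✓
Q=31: row 8 → P = H91 ✓
The only Q value with inconsistent P is Q=30.

30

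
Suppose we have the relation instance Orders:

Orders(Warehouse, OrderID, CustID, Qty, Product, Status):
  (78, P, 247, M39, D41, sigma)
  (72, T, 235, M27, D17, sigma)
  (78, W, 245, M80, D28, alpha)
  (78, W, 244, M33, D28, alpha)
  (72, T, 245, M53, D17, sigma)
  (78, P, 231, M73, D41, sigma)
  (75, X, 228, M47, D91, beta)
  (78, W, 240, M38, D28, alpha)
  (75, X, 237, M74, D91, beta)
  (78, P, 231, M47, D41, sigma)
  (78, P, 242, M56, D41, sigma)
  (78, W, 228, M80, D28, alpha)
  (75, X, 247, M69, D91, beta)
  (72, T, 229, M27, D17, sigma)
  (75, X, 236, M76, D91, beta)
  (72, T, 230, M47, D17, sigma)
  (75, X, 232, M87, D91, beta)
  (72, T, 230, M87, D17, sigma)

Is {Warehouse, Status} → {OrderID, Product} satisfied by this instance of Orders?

(Warehouse=78, Status=sigma): 4 rows → {OrderID,Product} = (P, D41), (P, D41), (P, D41), (P, D41) ✓
(Warehouse=72, Status=sigma): 5 rows → {OrderID,Product} = (T, D17), (T, D17), (T, D17), (T, D17), (T, D17) ✓
(Warehouse=78, Status=alpha): 4 rows → {OrderID,Product} = (W, D28), (W, D28), (W, D28), (W, D28) ✓
(Warehouse=75, Status=beta): 5 rows → {OrderID,Product} = (X, D91), (X, D91), (X, D91), (X, D91), (X, D91) ✓
Every {Warehouse, Status} value is associated with a single {OrderID, Product} value, so {Warehouse, Status} → {OrderID, Product} holds.

Yes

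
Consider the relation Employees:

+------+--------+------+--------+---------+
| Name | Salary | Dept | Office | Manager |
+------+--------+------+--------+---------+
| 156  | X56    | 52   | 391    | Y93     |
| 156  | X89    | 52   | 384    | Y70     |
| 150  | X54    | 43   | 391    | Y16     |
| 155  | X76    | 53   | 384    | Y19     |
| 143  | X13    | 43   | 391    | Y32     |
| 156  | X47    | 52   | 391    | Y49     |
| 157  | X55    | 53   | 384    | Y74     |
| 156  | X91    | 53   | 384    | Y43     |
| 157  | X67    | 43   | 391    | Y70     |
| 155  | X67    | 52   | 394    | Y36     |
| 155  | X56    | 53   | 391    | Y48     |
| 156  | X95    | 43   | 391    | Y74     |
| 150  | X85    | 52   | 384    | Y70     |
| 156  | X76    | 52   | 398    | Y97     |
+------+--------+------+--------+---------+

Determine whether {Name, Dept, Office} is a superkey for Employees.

Two distinct rows share (Name=156, Dept=52, Office=391), so {Name, Dept, Office} does not determine every attribute — not a superkey.

No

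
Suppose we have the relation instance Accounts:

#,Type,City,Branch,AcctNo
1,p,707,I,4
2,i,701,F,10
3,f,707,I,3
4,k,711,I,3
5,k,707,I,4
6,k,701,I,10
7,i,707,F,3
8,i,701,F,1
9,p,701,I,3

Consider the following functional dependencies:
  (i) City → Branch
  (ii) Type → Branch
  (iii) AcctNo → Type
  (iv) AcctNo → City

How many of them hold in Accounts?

(i) City → Branch: City=707: rows 1, 3, 5, 7 → Branch takes values {I, F} — violation; City=701: rows 2, 6, 8, 9 → Branch takes values {F, I} — violation — fails.
(ii) Type → Branch: every LHS value maps to a single RHS value — holds.
(iii) AcctNo → Type: AcctNo=4: rows 1, 5 → Type takes values {p, k} — violation; AcctNo=10: rows 2, 6 → Type takes values {i, k} — violation; AcctNo=3: rows 3, 4, 7, 9 → Type takes values {f, k, i, p} — violation — fails.
(iv) AcctNo → City: AcctNo=3: rows 3, 4, 7, 9 → City takes values {707, 711, 701} — violation — fails.
1 of the 4 dependencies holds.

1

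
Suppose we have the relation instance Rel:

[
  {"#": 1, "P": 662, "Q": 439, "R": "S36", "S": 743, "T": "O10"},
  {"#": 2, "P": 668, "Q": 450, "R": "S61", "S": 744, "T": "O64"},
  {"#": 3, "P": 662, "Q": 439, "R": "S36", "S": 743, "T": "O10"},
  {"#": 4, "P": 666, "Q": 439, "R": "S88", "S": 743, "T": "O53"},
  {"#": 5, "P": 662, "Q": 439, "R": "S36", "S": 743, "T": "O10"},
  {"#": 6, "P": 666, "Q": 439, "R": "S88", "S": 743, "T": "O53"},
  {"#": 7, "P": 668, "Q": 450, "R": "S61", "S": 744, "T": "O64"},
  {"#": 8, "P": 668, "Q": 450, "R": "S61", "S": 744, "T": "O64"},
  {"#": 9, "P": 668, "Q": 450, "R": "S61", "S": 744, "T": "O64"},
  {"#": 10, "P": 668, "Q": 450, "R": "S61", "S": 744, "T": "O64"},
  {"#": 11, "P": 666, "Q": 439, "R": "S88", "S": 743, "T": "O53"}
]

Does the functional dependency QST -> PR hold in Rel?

(Q=439, S=743, T=O10): rows 1, 3, 5 → {P,R} = (662, S36), (662, S36), (662, S36) ✓
(Q=450, S=744, T=O64): rows 2, 7, 8, 9, 10 → {P,R} = (668, S61), (668, S61), (668, S61), (668, S61), (668, S61) ✓
(Q=439, S=743, T=O53): rows 4, 6, 11 → {P,R} = (666, S88), (666, S88), (666, S88) ✓
Every QST value is associated with a single PR value, so QST -> PR holds.

Yes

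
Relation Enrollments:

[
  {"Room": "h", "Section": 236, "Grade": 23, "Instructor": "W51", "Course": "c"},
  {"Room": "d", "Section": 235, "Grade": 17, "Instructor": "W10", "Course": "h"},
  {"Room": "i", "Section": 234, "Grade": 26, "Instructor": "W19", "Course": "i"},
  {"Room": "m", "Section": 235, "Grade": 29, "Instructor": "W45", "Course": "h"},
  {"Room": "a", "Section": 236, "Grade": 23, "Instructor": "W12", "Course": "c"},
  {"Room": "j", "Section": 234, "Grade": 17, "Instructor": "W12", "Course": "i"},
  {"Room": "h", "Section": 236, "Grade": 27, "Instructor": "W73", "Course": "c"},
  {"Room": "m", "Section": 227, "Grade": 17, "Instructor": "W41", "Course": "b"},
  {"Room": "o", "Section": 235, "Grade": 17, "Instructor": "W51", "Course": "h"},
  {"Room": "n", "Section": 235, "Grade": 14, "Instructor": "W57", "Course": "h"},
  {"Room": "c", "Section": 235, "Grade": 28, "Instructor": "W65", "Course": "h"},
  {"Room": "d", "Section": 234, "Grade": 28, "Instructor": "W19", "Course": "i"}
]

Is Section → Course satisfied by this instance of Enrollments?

Section=236: 3 rows → Course = c, c, c ✓
Section=235: 5 rows → Course = h, h, h, h, h ✓
Section=234: 3 rows → Course = i, i, i ✓
Section=227: 1 row → Course = b ✓
Every Section value is associated with a single Course value, so Section → Course holds.

Yes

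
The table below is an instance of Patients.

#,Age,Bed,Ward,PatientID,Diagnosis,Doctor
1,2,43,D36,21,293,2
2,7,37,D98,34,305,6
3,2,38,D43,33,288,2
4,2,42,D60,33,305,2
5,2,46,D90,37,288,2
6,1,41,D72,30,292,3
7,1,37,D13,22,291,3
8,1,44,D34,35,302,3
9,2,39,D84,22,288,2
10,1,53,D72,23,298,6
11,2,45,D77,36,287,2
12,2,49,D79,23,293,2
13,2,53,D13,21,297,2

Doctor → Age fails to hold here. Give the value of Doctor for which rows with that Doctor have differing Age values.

Doctor=2: rows 1, 3, 4, 5, 9, 11, 12, 13 → Age = 2, 2, 2, 2, 2, 2, 2, 2 ✓
Doctor=6: rows 2, 10 → Age takes values {7, 1} — violation
Doctor=3: rows 6, 7, 8 → Age = 1, 1, 1 ✓
The only Doctor value with inconsistent Age is Doctor=6.

6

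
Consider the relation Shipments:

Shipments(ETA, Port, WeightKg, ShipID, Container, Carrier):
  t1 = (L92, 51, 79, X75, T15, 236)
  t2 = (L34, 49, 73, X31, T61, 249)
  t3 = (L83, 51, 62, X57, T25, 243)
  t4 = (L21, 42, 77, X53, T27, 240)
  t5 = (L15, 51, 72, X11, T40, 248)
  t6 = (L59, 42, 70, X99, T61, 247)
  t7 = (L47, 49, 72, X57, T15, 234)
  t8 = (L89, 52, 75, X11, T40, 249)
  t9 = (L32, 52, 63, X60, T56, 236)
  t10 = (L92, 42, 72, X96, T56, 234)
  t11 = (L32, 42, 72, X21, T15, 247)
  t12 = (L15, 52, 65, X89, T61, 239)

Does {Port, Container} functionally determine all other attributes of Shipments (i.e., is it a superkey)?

All 12 rows have distinct {Port, Container} values, so {Port, Container} → (all attributes) holds and {Port, Container} is a superkey.

Yes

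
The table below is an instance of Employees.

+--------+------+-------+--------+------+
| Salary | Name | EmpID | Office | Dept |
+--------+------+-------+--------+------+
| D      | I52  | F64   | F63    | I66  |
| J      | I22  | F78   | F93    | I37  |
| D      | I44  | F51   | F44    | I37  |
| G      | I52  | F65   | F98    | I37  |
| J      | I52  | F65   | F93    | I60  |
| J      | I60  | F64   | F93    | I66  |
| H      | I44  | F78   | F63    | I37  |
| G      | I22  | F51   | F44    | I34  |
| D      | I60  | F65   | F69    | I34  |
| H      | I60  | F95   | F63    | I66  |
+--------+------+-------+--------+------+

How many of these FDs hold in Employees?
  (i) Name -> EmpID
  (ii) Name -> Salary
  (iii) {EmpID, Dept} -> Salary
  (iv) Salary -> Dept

(i) Name -> EmpID: Name=I52: 3 rows → EmpID takes values {F64, F65} — violation; Name=I22: 2 rows → EmpID takes values {F78, F51} — violation; Name=I44: 2 rows → EmpID takes values {F51, F78} — violation; Name=I60: 3 rows → EmpID takes values {F64, F65, F95} — violation — fails.
(ii) Name -> Salary: Name=I52: 3 rows → Salary takes values {D, G, J} — violation; Name=I22: 2 rows → Salary takes values {J, G} — violation; Name=I44: 2 rows → Salary takes values {D, H} — violation; Name=I60: 3 rows → Salary takes values {J, D, H} — violation — fails.
(iii) {EmpID, Dept} -> Salary: (EmpID=F64, Dept=I66): 2 rows → Salary takes values {D, J} — violation; (EmpID=F78, Dept=I37): 2 rows → Salary takes values {J, H} — violation — fails.
(iv) Salary -> Dept: Salary=D: 3 rows → Dept takes values {I66, I37, I34} — violation; Salary=J: 3 rows → Dept takes values {I37, I60, I66} — violation; Salary=G: 2 rows → Dept takes values {I37, I34} — violation; Salary=H: 2 rows → Dept takes values {I37, I66} — violation — fails.
None of the 4 dependencies hold.

0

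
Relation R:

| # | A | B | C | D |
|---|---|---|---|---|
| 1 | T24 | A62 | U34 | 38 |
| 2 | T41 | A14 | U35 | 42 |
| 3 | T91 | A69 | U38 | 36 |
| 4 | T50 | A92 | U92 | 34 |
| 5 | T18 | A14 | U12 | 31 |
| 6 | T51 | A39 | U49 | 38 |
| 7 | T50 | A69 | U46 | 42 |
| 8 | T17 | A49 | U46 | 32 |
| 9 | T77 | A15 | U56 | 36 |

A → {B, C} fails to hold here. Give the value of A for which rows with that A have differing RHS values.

A=T24: row 1 → {B,C} = (A62, U34) ✓
A=T41: row 2 → {B,C} = (A14, U35) ✓
A=T91: row 3 → {B,C} = (A69, U38) ✓
A=T50: rows 4, 7 → {B,C} takes values {(A92, U92), (A69, U46)} — violation
A=T18: row 5 → {B,C} = (A14, U12) ✓
A=T51: row 6 → {B,C} = (A39, U49) ✓
A=T17: row 8 → {B,C} = (A49, U46) ✓
A=T77: row 9 → {B,C} = (A15, U56) ✓
The only A value with inconsistent RHS is A=T50.

T50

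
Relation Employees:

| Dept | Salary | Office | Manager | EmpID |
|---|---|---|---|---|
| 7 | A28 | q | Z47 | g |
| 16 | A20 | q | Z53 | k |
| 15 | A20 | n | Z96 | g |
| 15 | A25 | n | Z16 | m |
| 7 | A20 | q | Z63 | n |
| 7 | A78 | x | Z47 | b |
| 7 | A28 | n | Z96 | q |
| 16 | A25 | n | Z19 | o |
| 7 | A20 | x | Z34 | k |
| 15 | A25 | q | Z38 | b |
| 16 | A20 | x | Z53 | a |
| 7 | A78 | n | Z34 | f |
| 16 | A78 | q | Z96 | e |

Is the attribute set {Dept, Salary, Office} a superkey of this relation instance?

Yes

All 13 rows have distinct {Dept, Salary, Office} values, so {Dept, Salary, Office} → (all attributes) holds and {Dept, Salary, Office} is a superkey.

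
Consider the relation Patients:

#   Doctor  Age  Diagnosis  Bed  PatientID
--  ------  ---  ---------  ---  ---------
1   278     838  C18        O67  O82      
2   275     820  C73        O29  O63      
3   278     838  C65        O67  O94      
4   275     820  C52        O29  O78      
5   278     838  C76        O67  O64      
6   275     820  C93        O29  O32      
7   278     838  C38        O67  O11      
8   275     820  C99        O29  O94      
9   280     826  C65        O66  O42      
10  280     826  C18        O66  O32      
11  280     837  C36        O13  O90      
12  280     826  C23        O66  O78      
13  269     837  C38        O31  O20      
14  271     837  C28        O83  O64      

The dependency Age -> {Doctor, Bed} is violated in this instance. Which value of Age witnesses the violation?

837

Age=838: rows 1, 3, 5, 7 → {Doctor,Bed} = (278, O67), (278, O67), (278, O67), (278, O67) ✓
Age=820: rows 2, 4, 6, 8 → {Doctor,Bed} = (275, O29), (275, O29), (275, O29), (275, O29) ✓
Age=826: rows 9, 10, 12 → {Doctor,Bed} = (280, O66), (280, O66), (280, O66) ✓
Age=837: rows 11, 13, 14 → {Doctor,Bed} takes values {(280, O13), (269, O31), (271, O83)} — violation
The only Age value with inconsistent RHS is Age=837.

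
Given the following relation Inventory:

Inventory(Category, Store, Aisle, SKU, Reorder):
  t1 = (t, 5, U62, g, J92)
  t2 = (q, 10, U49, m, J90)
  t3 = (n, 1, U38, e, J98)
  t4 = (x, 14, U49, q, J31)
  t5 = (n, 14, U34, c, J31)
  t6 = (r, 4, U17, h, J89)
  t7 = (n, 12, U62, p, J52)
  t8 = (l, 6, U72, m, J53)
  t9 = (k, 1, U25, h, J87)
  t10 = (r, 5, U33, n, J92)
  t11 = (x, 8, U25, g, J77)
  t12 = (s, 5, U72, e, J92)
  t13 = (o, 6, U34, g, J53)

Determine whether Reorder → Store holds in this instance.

Yes

Reorder=J92: rows 1, 10, 12 → Store = 5, 5, 5 ✓
Reorder=J90: row 2 → Store = 10 ✓
Reorder=J98: row 3 → Store = 1 ✓
Reorder=J31: rows 4, 5 → Store = 14, 14 ✓
Reorder=J89: row 6 → Store = 4 ✓
Reorder=J52: row 7 → Store = 12 ✓
Reorder=J53: rows 8, 13 → Store = 6, 6 ✓
Reorder=J87: row 9 → Store = 1 ✓
Reorder=J77: row 11 → Store = 8 ✓
Every Reorder value is associated with a single Store value, so Reorder → Store holds.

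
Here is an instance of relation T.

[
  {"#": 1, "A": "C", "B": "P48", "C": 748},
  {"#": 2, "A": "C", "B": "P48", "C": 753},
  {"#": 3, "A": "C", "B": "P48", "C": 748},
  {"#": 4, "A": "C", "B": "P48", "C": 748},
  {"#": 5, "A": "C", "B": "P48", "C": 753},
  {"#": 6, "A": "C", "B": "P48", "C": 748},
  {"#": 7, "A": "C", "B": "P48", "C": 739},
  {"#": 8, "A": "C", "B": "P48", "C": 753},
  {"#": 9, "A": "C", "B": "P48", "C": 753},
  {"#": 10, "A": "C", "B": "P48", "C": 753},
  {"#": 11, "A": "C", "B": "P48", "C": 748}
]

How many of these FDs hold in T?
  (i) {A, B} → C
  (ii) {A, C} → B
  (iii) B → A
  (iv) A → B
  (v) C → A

(i) {A, B} → C: (A=C, B=P48): rows 1, 2, 3, 4, 5, 6, 7, 8, 9, 10, 11 → C takes values {748, 753, 739} — violation — fails.
(ii) {A, C} → B: every LHS value maps to a single RHS value — holds.
(iii) B → A: every LHS value maps to a single RHS value — holds.
(iv) A → B: every LHS value maps to a single RHS value — holds.
(v) C → A: every LHS value maps to a single RHS value — holds.
4 of the 5 dependencies hold.

4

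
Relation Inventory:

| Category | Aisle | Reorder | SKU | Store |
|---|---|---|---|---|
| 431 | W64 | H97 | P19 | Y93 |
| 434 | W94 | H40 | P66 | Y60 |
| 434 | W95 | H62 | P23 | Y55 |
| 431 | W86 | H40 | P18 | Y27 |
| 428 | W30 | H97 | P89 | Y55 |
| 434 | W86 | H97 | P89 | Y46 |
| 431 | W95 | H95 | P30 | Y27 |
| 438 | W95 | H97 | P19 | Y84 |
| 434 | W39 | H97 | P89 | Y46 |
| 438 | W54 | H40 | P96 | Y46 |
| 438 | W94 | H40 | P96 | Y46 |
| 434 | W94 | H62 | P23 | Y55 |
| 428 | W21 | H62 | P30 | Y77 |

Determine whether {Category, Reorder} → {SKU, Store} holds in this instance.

(Category=431, Reorder=H97): 1 row → {SKU,Store} = (P19, Y93) ✓
(Category=434, Reorder=H40): 1 row → {SKU,Store} = (P66, Y60) ✓
(Category=434, Reorder=H62): 2 rows → {SKU,Store} = (P23, Y55), (P23, Y55) ✓
(Category=431, Reorder=H40): 1 row → {SKU,Store} = (P18, Y27) ✓
(Category=428, Reorder=H97): 1 row → {SKU,Store} = (P89, Y55) ✓
(Category=434, Reorder=H97): 2 rows → {SKU,Store} = (P89, Y46), (P89, Y46) ✓
(Category=431, Reorder=H95): 1 row → {SKU,Store} = (P30, Y27) ✓
(Category=438, Reorder=H97): 1 row → {SKU,Store} = (P19, Y84) ✓
(Category=438, Reorder=H40): 2 rows → {SKU,Store} = (P96, Y46), (P96, Y46) ✓
(Category=428, Reorder=H62): 1 row → {SKU,Store} = (P30, Y77) ✓
Every {Category, Reorder} value is associated with a single {SKU, Store} value, so {Category, Reorder} → {SKU, Store} holds.

Yes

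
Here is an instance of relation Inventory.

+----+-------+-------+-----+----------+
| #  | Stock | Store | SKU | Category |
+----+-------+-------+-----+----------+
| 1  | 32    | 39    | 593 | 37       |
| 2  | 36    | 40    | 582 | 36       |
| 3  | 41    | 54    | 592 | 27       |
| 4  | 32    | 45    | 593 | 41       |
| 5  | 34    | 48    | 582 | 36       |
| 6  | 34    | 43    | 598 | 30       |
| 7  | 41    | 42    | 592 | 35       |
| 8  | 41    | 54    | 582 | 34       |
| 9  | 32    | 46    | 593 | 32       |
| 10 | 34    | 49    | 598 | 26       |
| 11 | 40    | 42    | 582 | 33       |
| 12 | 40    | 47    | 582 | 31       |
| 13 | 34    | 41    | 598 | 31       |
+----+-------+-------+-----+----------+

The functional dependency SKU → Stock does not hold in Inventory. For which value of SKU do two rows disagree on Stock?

582

SKU=593: rows 1, 4, 9 → Stock = 32, 32, 32 ✓
SKU=582: rows 2, 5, 8, 11, 12 → Stock takes values {36, 34, 41, 40} — violation
SKU=592: rows 3, 7 → Stock = 41, 41 ✓
SKU=598: rows 6, 10, 13 → Stock = 34, 34, 34 ✓
The only SKU value with inconsistent Stock is SKU=582.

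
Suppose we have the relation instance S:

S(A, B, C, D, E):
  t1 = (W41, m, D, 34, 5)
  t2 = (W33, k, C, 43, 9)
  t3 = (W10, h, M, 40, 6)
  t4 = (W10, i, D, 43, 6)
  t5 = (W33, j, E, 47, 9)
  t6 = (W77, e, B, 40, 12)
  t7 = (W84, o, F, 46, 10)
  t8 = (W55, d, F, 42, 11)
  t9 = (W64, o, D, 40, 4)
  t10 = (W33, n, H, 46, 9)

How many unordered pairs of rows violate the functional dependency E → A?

E=9: all 3 rows agree on A — 0 pairs.
E=6: all 2 rows agree on A — 0 pairs.

0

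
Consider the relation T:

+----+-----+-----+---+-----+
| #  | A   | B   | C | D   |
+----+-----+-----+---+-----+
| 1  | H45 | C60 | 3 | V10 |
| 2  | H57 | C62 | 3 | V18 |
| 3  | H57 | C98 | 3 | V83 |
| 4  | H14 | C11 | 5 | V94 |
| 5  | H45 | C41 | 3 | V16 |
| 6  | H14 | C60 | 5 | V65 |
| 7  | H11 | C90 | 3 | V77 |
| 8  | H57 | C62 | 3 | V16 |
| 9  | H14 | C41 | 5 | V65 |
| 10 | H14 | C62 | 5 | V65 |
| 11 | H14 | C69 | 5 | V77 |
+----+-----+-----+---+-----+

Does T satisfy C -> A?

C=3: rows 1, 2, 3, 5, 7, 8 → A takes values {H45, H57, H11} — violation
C=5: rows 4, 6, 9, 10, 11 → A = H14, H14, H14, H14, H14 ✓
Two rows agree on C but differ on A, so C -> A does not hold.

No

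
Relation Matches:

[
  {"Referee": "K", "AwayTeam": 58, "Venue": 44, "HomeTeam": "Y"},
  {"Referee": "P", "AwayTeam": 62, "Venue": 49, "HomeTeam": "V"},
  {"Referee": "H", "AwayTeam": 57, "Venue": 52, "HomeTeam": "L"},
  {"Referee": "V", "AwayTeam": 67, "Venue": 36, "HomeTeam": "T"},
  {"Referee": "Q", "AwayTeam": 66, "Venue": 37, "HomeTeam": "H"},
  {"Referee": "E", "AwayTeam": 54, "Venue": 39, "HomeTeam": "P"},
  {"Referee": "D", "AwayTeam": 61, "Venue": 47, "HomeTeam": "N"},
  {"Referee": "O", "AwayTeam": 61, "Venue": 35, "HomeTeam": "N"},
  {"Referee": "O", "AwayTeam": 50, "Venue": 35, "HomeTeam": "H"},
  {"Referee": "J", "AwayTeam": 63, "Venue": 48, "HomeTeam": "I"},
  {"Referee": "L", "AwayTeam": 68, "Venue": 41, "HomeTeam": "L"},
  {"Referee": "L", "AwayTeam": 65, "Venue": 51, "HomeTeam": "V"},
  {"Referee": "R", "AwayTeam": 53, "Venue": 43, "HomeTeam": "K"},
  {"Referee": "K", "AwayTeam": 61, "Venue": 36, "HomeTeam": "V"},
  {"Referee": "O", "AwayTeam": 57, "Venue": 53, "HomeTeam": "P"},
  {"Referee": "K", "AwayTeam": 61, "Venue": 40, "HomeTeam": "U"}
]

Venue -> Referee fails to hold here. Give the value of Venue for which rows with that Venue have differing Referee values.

36

Venue=44: 1 row → Referee = K ✓
Venue=49: 1 row → Referee = P ✓
Venue=52: 1 row → Referee = H ✓
Venue=36: 2 rows → Referee takes values {V, K} — violation
Venue=37: 1 row → Referee = Q ✓
Venue=39: 1 row → Referee = E ✓
Venue=47: 1 row → Referee = D ✓
Venue=35: 2 rows → Referee = O, O ✓
Venue=48: 1 row → Referee = J ✓
Venue=41: 1 row → Referee = L ✓
Venue=51: 1 row → Referee = L ✓
Venue=43: 1 row → Referee = R ✓
Venue=53: 1 row → Referee = O ✓
Venue=40: 1 row → Referee = K ✓
The only Venue value with inconsistent Referee is Venue=36.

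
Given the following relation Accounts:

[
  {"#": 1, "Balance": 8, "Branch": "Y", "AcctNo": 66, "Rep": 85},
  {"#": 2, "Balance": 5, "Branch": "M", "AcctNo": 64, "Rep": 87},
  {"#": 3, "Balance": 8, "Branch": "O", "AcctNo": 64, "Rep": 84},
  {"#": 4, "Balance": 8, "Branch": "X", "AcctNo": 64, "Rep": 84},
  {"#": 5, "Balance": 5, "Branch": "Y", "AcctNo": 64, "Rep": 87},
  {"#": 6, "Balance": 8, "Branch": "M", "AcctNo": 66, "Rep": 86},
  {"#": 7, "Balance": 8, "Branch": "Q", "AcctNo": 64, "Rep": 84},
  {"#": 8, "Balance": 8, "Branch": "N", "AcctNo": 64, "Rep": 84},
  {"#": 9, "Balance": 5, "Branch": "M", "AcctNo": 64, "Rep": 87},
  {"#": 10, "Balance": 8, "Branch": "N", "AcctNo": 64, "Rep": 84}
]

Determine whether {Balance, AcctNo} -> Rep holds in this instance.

No

(Balance=8, AcctNo=66): rows 1, 6 → Rep takes values {85, 86} — violation
(Balance=5, AcctNo=64): rows 2, 5, 9 → Rep = 87, 87, 87 ✓
(Balance=8, AcctNo=64): rows 3, 4, 7, 8, 10 → Rep = 84, 84, 84, 84, 84 ✓
Two rows agree on {Balance, AcctNo} but differ on Rep, so {Balance, AcctNo} -> Rep does not hold.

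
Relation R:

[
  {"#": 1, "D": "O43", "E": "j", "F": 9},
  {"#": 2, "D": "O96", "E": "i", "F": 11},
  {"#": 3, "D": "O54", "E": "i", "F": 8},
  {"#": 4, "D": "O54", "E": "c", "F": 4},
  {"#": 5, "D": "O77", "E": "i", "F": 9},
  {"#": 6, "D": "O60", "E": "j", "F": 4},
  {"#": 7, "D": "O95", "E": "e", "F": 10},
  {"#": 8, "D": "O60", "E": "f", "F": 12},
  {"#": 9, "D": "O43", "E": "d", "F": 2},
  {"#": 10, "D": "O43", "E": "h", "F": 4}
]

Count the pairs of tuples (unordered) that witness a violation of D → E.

5

D=O43: violating pairs (1,9), (1,10), (9,10) — 3 pairs.
D=O54: violating pairs (3,4) — 1 pair.
D=O60: violating pairs (6,8) — 1 pair.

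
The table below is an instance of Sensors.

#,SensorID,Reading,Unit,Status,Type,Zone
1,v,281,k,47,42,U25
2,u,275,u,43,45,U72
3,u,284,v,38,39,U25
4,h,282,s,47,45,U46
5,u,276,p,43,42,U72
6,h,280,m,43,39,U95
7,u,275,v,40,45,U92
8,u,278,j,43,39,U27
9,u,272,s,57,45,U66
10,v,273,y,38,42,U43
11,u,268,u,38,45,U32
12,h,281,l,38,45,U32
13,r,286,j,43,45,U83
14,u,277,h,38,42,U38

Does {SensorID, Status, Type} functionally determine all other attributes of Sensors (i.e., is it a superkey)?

Yes

All 14 rows have distinct {SensorID, Status, Type} values, so {SensorID, Status, Type} → (all attributes) holds and {SensorID, Status, Type} is a superkey.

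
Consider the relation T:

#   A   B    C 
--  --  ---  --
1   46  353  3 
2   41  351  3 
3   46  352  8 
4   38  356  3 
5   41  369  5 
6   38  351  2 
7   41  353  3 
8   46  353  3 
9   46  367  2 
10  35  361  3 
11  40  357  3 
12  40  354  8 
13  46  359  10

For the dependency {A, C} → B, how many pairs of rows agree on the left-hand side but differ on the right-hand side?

1

(A=46, C=3): all 2 rows agree on B — 0 pairs.
(A=41, C=3): violating pairs (2,7) — 1 pair.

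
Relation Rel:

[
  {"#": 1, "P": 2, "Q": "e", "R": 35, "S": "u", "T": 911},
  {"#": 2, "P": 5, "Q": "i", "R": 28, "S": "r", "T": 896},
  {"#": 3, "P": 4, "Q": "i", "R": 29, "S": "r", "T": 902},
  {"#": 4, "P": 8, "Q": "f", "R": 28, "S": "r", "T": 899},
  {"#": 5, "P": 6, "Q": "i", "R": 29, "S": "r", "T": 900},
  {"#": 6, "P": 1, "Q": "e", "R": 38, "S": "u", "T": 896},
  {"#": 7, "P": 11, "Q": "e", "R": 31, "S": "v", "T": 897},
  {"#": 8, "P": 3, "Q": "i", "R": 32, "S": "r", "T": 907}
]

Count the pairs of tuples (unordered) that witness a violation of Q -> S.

Q=e: violating pairs (1,7), (6,7) — 2 pairs.
Q=i: all 4 rows agree on S — 0 pairs.

2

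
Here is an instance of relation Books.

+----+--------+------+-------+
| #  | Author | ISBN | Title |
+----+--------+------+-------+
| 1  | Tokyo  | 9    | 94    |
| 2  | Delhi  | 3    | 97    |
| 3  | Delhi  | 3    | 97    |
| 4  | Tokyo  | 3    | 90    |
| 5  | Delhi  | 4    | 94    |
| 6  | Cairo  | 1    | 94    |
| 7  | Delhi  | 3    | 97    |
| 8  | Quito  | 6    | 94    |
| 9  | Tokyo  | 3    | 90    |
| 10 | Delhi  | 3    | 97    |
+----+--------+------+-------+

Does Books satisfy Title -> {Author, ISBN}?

No

Title=94: rows 1, 5, 6, 8 → {Author,ISBN} takes values {(Tokyo, 9), (Delhi, 4), (Cairo, 1), (Quito, 6)} — violation
Title=97: rows 2, 3, 7, 10 → {Author,ISBN} = (Delhi, 3), (Delhi, 3), (Delhi, 3), (Delhi, 3) ✓
Title=90: rows 4, 9 → {Author,ISBN} = (Tokyo, 3), (Tokyo, 3) ✓
Two rows agree on Title but differ on {Author, ISBN}, so Title -> {Author, ISBN} does not hold.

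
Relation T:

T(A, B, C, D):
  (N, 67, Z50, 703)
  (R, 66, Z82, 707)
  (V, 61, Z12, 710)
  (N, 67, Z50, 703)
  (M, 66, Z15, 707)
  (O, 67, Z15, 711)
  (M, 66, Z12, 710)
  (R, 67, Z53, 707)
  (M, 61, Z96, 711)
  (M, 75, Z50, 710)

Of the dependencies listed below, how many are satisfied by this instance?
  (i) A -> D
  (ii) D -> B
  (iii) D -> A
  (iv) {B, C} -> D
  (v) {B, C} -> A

2

(i) A -> D: A=M: 4 rows → D takes values {707, 710, 711} — violation — fails.
(ii) D -> B: D=707: 3 rows → B takes values {66, 67} — violation; D=710: 3 rows → B takes values {61, 66, 75} — violation; D=711: 2 rows → B takes values {67, 61} — violation — fails.
(iii) D -> A: D=707: 3 rows → A takes values {R, M} — violation; D=710: 3 rows → A takes values {V, M} — violation; D=711: 2 rows → A takes values {O, M} — violation — fails.
(iv) {B, C} -> D: every LHS value maps to a single RHS value — holds.
(v) {B, C} -> A: every LHS value maps to a single RHS value — holds.
2 of the 5 dependencies hold.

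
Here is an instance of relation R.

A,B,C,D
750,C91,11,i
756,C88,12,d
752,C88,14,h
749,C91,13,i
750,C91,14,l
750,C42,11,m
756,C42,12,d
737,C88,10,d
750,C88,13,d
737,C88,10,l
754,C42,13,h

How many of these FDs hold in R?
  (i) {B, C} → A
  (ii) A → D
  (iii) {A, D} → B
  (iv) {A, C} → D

1

(i) {B, C} → A: every LHS value maps to a single RHS value — holds.
(ii) A → D: A=750: 4 rows → D takes values {i, l, m, d} — violation; A=737: 2 rows → D takes values {d, l} — violation — fails.
(iii) {A, D} → B: (A=756, D=d): 2 rows → B takes values {C88, C42} — violation — fails.
(iv) {A, C} → D: (A=750, C=11): 2 rows → D takes values {i, m} — violation; (A=737, C=10): 2 rows → D takes values {d, l} — violation — fails.
1 of the 4 dependencies holds.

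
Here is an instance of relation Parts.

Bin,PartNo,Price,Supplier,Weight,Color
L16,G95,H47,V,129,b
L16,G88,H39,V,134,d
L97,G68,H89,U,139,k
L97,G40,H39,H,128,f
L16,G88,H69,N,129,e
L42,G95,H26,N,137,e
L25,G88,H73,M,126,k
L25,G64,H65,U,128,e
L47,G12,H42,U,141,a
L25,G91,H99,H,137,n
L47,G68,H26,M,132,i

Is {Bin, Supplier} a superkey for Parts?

No

Two distinct rows share (Bin=L16, Supplier=V), so {Bin, Supplier} does not determine every attribute — not a superkey.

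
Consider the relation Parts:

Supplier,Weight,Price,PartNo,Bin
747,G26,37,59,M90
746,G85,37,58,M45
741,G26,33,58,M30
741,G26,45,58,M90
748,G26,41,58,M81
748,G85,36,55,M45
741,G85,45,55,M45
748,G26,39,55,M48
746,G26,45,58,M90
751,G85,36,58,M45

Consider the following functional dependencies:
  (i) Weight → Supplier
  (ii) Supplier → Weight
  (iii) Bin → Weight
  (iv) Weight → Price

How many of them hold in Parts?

1

(i) Weight → Supplier: Weight=G26: 6 rows → Supplier takes values {747, 741, 748, 746} — violation; Weight=G85: 4 rows → Supplier takes values {746, 748, 741, 751} — violation — fails.
(ii) Supplier → Weight: Supplier=746: 2 rows → Weight takes values {G85, G26} — violation; Supplier=741: 3 rows → Weight takes values {G26, G85} — violation; Supplier=748: 3 rows → Weight takes values {G26, G85} — violation — fails.
(iii) Bin → Weight: every LHS value maps to a single RHS value — holds.
(iv) Weight → Price: Weight=G26: 6 rows → Price takes values {37, 33, 45, 41, 39} — violation; Weight=G85: 4 rows → Price takes values {37, 36, 45} — violation — fails.
1 of the 4 dependencies holds.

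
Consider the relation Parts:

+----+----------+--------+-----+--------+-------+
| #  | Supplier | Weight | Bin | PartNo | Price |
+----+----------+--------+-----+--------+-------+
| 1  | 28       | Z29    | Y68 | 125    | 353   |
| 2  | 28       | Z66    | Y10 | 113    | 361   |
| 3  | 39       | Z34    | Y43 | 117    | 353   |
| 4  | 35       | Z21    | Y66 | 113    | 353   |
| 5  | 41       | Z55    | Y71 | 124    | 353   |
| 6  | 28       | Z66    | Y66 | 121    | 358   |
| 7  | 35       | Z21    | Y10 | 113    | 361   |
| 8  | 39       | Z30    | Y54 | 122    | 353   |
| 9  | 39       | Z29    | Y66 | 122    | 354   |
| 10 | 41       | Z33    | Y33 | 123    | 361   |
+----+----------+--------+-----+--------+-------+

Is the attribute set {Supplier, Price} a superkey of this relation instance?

No

Rows 3 and 8 have the same {Supplier, Price} value (Supplier=39, Price=353) but are distinct tuples, so {Supplier, Price} does not determine every attribute — not a superkey.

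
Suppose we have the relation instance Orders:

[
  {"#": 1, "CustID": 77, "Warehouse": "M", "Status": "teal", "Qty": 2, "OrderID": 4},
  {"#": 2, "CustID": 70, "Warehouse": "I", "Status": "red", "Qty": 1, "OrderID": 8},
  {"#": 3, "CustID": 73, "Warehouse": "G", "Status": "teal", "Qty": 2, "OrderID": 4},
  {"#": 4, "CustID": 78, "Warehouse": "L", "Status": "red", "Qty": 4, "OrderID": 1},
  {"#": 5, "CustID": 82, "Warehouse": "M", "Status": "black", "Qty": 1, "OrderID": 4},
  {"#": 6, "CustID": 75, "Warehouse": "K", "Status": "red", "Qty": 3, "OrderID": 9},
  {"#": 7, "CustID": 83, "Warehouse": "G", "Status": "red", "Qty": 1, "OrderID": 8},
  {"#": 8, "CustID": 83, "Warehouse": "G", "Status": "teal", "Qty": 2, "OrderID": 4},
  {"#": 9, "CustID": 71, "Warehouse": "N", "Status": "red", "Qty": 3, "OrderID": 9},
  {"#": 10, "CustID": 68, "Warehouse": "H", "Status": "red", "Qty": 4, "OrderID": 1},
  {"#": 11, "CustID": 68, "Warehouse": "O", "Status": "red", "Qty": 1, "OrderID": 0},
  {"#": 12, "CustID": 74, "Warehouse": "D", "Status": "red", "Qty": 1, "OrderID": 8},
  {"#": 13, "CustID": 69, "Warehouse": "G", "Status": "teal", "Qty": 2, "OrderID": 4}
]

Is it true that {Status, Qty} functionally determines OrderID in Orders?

No

(Status=teal, Qty=2): rows 1, 3, 8, 13 → OrderID = 4, 4, 4, 4 ✓
(Status=red, Qty=1): rows 2, 7, 11, 12 → OrderID takes values {8, 0} — violation
(Status=red, Qty=4): rows 4, 10 → OrderID = 1, 1 ✓
(Status=black, Qty=1): row 5 → OrderID = 4 ✓
(Status=red, Qty=3): rows 6, 9 → OrderID = 9, 9 ✓
Two rows agree on {Status, Qty} but differ on OrderID, so {Status, Qty} → OrderID does not hold.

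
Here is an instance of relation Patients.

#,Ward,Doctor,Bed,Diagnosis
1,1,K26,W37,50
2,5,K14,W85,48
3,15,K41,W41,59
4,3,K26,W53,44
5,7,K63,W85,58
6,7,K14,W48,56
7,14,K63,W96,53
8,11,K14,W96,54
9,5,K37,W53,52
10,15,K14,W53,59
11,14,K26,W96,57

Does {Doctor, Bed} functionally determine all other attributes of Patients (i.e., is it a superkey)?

Yes

All 11 rows have distinct {Doctor, Bed} values, so {Doctor, Bed} → (all attributes) holds and {Doctor, Bed} is a superkey.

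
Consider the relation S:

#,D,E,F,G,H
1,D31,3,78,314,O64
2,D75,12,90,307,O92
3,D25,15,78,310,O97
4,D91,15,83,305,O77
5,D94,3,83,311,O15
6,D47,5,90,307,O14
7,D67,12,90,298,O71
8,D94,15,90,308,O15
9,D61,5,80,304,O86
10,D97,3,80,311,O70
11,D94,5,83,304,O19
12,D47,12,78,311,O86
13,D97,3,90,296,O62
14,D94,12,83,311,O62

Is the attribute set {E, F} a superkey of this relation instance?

No

Rows 2 and 7 have the same {E, F} value (E=12, F=90) but are distinct tuples, so {E, F} does not determine every attribute — not a superkey.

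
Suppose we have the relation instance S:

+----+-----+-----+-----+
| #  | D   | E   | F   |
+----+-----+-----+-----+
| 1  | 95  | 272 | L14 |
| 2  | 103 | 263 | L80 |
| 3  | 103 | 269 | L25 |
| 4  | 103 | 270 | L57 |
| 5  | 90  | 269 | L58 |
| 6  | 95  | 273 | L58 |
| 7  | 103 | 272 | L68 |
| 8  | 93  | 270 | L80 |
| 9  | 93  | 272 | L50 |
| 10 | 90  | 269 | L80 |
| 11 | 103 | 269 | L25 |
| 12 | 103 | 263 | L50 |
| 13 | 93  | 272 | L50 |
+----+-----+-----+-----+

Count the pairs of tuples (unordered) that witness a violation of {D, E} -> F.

(D=103, E=263): violating pairs (2,12) — 1 pair.
(D=103, E=269): all 2 rows agree on F — 0 pairs.
(D=90, E=269): violating pairs (5,10) — 1 pair.
(D=93, E=272): all 2 rows agree on F — 0 pairs.

2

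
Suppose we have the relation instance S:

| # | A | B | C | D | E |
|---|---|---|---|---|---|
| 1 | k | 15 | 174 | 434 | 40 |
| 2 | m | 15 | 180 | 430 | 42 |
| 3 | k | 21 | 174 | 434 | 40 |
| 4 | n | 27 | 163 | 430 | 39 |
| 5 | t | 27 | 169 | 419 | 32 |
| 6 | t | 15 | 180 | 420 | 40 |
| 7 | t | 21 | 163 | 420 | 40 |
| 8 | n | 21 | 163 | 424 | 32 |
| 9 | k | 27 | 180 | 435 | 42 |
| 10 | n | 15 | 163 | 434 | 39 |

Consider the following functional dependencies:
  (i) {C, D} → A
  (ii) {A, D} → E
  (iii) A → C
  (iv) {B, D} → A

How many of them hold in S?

(i) {C, D} → A: every LHS value maps to a single RHS value — holds.
(ii) {A, D} → E: every LHS value maps to a single RHS value — holds.
(iii) A → C: A=k: rows 1, 3, 9 → C takes values {174, 180} — violation; A=t: rows 5, 6, 7 → C takes values {169, 180, 163} — violation — fails.
(iv) {B, D} → A: (B=15, D=434): rows 1, 10 → A takes values {k, n} — violation — fails.
2 of the 4 dependencies hold.

2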